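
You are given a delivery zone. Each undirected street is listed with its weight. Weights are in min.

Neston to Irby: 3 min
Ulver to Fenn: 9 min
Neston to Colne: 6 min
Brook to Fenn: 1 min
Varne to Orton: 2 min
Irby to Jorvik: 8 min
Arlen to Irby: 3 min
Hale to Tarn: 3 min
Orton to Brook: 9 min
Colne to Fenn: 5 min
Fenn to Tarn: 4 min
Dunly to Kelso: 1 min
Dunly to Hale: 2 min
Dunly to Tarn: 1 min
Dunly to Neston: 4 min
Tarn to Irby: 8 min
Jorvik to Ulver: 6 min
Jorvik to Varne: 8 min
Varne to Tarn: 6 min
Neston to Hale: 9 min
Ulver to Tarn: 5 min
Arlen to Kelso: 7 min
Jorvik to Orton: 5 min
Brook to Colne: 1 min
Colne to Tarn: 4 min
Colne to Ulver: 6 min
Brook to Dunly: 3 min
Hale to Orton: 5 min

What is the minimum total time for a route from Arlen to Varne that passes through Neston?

17 min

Best Arlen to Neston: Arlen → Irby → Neston costing 6
Shortest Neston→Varne: Neston → Dunly → Tarn → Varne = 11
Total via Neston: 6 + 11 = 17 min.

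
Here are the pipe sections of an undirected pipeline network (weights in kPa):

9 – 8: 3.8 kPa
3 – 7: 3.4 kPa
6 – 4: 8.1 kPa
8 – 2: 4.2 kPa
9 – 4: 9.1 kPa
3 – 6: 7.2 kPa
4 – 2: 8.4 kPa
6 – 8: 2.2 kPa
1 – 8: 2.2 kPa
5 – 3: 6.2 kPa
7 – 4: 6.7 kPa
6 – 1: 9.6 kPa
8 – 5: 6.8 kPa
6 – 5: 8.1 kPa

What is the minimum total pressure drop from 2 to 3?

13.6 kPa

Shortest distances from 2:
2: 0
8: 4.2  (via 2)
1: 6.4  (via 8)
6: 6.4  (via 8)
9: 8  (via 8)
4: 8.4  (via 2)
5: 11  (via 8)
3: 13.6  (via 6)
Shortest route: 2 → 8 → 6 → 3 = 13.6 kPa.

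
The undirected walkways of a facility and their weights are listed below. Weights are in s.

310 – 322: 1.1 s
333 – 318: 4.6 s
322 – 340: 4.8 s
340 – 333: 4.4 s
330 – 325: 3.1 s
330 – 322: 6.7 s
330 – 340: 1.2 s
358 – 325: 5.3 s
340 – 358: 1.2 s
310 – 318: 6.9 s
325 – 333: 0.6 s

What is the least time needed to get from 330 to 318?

8.3 s

Shortest distances from 330:
330: 0
340: 1.2  (via 330)
358: 2.4  (via 340)
325: 3.1  (via 330)
333: 3.7  (via 325)
322: 6  (via 340)
310: 7.1  (via 322)
318: 8.3  (via 333)
Shortest route: 330–325–333–318 = 8.3 s.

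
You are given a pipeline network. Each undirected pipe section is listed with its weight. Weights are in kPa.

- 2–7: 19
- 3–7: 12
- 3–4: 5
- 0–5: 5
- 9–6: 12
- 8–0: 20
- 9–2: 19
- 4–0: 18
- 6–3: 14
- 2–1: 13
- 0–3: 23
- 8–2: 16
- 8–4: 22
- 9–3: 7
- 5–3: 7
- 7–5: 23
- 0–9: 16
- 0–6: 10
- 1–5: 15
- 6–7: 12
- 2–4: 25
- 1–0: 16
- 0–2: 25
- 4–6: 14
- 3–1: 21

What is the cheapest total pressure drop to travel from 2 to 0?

Settle nodes by increasing distance from 2:
2: 0
1: 13  (via 2)
8: 16  (via 2)
7: 19  (via 2)
9: 19  (via 2)
0: 25  (via 2)
Shortest route: 2–0 = 25 kPa.

25 kPa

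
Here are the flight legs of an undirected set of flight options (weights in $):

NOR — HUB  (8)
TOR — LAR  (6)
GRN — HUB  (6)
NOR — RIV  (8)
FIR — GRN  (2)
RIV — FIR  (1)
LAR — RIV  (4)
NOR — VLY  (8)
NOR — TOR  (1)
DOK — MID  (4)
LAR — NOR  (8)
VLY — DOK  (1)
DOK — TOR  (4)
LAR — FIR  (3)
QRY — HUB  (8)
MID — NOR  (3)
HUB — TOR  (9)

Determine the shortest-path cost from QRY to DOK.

$21

Shortest distances from QRY:
QRY: 0
HUB: 8  (via QRY)
GRN: 14  (via HUB)
NOR: 16  (via HUB)
FIR: 16  (via GRN)
TOR: 17  (via HUB)
RIV: 17  (via FIR)
MID: 19  (via NOR)
LAR: 19  (via FIR)
DOK: 21  (via TOR)
Shortest route: QRY → HUB → TOR → DOK = $21.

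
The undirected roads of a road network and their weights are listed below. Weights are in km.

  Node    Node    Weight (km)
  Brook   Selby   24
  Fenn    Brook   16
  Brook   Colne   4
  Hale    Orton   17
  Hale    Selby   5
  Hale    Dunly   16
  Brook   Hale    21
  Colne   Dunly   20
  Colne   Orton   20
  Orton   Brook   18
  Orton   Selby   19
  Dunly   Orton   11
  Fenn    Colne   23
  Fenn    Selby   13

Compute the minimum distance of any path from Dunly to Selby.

Shortest distances from Dunly:
Dunly: 0
Orton: 11  (via Dunly)
Hale: 16  (via Dunly)
Colne: 20  (via Dunly)
Selby: 21  (via Hale)
Shortest route: Dunly → Hale → Selby = 21 km.

21 km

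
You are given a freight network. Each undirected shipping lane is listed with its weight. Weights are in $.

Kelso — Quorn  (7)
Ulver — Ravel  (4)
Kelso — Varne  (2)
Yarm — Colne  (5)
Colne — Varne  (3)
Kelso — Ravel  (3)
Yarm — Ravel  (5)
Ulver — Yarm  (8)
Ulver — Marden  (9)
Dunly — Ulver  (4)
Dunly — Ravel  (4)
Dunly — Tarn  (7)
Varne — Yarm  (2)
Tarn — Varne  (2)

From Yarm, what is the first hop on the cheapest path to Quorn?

Compare a few routes:
Yarm–Ravel–Kelso–Quorn: 5+3+7 = 15
Yarm–Varne–Kelso–Quorn: 2+2+7 = 11
Yarm–Colne–Varne–Kelso–Quorn: 5+3+2+7 = 17
The minimum is $11 via Yarm–Varne–Kelso–Quorn.
So from Yarm the first move is to Varne.

Varne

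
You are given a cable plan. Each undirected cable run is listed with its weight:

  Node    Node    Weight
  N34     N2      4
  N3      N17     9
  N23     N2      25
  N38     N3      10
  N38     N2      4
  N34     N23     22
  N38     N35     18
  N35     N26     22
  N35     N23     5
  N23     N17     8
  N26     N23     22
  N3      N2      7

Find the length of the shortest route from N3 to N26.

39

Shortest distances from N3:
N3: 0
N2: 7  (via N3)
N17: 9  (via N3)
N38: 10  (via N3)
N34: 11  (via N2)
N23: 17  (via N17)
N35: 22  (via N23)
N26: 39  (via N23)
Shortest route: N3 → N17 → N23 → N26 = 39.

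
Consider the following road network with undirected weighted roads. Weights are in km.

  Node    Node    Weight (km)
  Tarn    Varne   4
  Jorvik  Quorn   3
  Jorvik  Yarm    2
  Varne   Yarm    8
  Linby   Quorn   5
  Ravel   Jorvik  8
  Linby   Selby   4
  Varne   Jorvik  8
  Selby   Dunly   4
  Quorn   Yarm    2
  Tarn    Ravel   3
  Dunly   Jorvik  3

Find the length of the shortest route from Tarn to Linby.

19 km

Candidate routes:
Tarn - Varne - Jorvik - Quorn - Linby: 4+8+3+5 = 20
Tarn - Ravel - Jorvik - Quorn - Linby: 3+8+3+5 = 19
Tarn - Ravel - Jorvik - Yarm - Quorn - Linby: 3+8+2+2+5 = 20
The minimum is 19 km via Tarn - Ravel - Jorvik - Quorn - Linby.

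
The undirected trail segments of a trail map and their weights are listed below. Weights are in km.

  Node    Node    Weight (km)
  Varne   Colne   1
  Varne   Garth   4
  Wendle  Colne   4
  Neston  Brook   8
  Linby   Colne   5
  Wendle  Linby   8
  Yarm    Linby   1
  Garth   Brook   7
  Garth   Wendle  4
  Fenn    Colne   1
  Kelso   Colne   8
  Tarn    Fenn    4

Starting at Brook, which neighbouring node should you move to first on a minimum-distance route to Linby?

Garth

Enumerating some paths:
Brook–Garth–Wendle–Colne–Linby: 7+4+4+5 = 20
Brook–Garth–Varne–Colne–Wendle–Linby: 7+4+1+4+8 = 24
Brook–Garth–Varne–Colne–Linby: 7+4+1+5 = 17
Brook–Garth–Wendle–Linby: 7+4+8 = 19
The minimum is 17 km via Brook–Garth–Varne–Colne–Linby.
So from Brook the first move is to Garth.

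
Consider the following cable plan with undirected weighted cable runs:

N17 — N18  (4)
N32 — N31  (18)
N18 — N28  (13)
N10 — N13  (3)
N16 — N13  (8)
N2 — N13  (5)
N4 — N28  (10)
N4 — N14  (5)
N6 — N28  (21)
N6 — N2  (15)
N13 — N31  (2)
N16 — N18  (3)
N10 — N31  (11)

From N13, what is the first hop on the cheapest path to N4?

N16

Compare a few routes:
N13 - N16 - N18 - N28 - N4: 8+3+13+10 = 34
N13 - N2 - N6 - N28 - N4: 5+15+21+10 = 51
The minimum is 34 via N13 - N16 - N18 - N28 - N4.
So from N13 the first move is to N16.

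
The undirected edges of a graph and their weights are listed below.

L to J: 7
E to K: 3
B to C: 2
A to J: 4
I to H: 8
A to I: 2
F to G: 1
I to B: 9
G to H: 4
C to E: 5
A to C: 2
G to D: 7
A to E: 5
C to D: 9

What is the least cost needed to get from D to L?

22

Shortest distances from D:
D: 0
G: 7  (via D)
F: 8  (via G)
C: 9  (via D)
A: 11  (via C)
B: 11  (via C)
H: 11  (via G)
I: 13  (via A)
E: 14  (via C)
J: 15  (via A)
K: 17  (via E)
L: 22  (via J)
Shortest route: D–C–A–J–L = 22.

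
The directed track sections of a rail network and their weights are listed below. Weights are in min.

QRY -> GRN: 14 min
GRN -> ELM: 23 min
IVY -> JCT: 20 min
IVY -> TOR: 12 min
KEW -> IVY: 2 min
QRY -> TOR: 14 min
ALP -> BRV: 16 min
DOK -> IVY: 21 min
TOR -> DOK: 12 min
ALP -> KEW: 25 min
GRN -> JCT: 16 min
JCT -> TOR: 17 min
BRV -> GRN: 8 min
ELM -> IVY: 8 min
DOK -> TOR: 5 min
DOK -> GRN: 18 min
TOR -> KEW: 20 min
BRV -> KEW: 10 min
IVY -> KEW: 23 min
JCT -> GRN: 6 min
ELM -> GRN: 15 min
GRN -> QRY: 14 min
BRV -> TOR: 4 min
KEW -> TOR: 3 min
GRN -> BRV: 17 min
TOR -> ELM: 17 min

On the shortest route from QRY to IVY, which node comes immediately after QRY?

TOR

Compare a few routes:
QRY–TOR–KEW–IVY: 14+20+2 = 36
QRY–GRN–ELM–IVY: 14+23+8 = 45
QRY–GRN–BRV–KEW–IVY: 14+17+10+2 = 43
QRY–TOR–ELM–IVY: 14+17+8 = 39
Cheapest is QRY–TOR–KEW–IVY at 36 min.
So from QRY the first move is to TOR.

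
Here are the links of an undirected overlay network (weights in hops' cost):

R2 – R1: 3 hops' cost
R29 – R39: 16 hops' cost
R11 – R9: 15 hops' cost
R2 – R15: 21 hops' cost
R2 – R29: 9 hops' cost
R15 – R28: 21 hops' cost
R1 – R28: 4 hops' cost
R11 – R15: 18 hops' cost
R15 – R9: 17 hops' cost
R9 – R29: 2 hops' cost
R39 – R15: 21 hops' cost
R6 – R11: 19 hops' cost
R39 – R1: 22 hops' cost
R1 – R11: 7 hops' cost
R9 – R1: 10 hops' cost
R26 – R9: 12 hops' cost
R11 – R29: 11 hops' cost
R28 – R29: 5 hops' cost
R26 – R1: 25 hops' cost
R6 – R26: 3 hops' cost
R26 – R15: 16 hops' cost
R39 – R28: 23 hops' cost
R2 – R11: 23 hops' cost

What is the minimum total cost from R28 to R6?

Settle nodes by increasing distance from R28:
R28: 0
R1: 4  (via R28)
R29: 5  (via R28)
R2: 7  (via R1)
R9: 7  (via R29)
R11: 11  (via R1)
R26: 19  (via R9)
R15: 21  (via R28)
R39: 21  (via R29)
R6: 22  (via R26)
Shortest route: R28 → R29 → R9 → R26 → R6 = 22 hops' cost.

22 hops' cost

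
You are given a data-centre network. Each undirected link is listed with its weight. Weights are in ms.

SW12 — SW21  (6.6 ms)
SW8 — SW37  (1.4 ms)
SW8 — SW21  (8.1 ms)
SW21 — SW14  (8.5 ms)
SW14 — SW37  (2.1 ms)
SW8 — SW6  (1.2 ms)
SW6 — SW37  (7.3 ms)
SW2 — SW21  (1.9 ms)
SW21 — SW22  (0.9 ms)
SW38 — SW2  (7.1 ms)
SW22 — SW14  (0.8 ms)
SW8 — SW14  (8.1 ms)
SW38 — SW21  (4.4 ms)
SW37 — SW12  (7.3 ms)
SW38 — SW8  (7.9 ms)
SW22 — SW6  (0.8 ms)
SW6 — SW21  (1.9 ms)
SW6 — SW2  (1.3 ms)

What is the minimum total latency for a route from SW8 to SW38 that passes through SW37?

9.6 ms

Shortest SW8→SW37: SW8–SW37 = 1.4
Best SW37 to SW38: SW37–SW14–SW22–SW21–SW38 costing 8.2
Total via SW37: 1.4 + 8.2 = 9.6 ms.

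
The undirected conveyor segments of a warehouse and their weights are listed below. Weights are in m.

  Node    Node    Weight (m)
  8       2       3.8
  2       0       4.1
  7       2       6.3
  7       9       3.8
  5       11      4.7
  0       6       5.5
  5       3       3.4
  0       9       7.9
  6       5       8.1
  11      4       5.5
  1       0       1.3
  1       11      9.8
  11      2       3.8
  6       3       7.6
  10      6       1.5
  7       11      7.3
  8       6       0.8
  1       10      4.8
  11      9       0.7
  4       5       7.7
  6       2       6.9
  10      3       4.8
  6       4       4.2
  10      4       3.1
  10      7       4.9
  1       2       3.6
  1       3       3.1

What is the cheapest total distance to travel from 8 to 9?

8.3 m

Shortest distances from 8:
8: 0
6: 0.8  (via 8)
10: 2.3  (via 6)
2: 3.8  (via 8)
4: 5  (via 6)
0: 6.3  (via 6)
1: 7.1  (via 10)
3: 7.1  (via 10)
7: 7.2  (via 10)
11: 7.6  (via 2)
9: 8.3  (via 11)
Shortest route: 8–2–11–9 = 8.3 m.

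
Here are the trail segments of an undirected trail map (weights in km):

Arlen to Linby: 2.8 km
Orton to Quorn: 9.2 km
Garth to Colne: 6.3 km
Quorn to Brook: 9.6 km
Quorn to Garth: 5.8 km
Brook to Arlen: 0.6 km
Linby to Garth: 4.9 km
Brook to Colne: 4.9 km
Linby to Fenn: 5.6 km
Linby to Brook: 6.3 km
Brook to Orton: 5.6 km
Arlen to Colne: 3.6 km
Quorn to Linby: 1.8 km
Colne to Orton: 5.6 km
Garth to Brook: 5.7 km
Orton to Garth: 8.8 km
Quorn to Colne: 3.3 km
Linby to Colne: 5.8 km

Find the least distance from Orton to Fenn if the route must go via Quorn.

Best Orton to Quorn: Orton → Colne → Quorn costing 8.9
Shortest Quorn→Fenn: Quorn → Linby → Fenn = 7.4
Total via Quorn: 8.9 + 7.4 = 16.3 km.

16.3 km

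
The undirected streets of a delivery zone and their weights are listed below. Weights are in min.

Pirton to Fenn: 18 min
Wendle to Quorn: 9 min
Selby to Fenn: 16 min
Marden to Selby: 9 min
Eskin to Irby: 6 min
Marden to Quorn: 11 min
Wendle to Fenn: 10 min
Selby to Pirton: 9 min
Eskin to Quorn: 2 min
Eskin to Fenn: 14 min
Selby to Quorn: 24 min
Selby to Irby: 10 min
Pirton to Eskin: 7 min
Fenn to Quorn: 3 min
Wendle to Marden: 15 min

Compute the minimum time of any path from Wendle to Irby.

Enumerating some paths:
Wendle → Fenn → Quorn → Eskin → Irby: 10+3+2+6 = 21
Wendle → Quorn → Eskin → Irby: 9+2+6 = 17
Cheapest is Wendle → Quorn → Eskin → Irby at 17 min.

17 min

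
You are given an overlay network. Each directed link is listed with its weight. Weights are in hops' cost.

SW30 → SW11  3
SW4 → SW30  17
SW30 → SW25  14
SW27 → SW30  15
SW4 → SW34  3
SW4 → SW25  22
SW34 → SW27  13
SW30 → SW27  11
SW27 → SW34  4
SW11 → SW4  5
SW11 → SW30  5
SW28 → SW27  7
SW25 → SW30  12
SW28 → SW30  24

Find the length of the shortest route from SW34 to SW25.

42 hops' cost

Compare a few routes:
SW34 - SW27 - SW30 - SW25: 13+15+14 = 42
SW34 - SW27 - SW30 - SW11 - SW4 - SW25: 13+15+3+5+22 = 58
Cheapest is SW34 - SW27 - SW30 - SW25 at 42 hops' cost.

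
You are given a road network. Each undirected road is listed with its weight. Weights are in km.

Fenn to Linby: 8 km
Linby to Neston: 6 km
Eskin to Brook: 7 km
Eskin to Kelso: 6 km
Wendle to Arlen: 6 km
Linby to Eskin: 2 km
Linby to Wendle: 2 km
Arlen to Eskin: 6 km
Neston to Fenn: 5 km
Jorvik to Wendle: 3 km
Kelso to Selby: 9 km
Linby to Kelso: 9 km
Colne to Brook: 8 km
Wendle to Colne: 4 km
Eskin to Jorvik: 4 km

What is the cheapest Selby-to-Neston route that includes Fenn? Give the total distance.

Shortest Selby→Fenn: Selby–Kelso–Eskin–Linby–Fenn = 25
Best Fenn to Neston: Fenn–Neston costing 5
Total via Fenn: 25 + 5 = 30 km.

30 km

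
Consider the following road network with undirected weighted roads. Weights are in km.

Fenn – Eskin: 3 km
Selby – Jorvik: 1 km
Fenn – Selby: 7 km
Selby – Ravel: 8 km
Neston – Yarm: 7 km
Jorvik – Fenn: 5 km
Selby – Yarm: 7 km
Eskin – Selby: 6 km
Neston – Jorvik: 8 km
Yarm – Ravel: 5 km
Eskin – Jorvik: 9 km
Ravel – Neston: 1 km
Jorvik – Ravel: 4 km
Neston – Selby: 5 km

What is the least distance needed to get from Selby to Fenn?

Settle nodes by increasing distance from Selby:
Selby: 0
Jorvik: 1  (via Selby)
Ravel: 5  (via Jorvik)
Neston: 5  (via Selby)
Eskin: 6  (via Selby)
Fenn: 6  (via Jorvik)
Shortest route: Selby–Jorvik–Fenn = 6 km.

6 km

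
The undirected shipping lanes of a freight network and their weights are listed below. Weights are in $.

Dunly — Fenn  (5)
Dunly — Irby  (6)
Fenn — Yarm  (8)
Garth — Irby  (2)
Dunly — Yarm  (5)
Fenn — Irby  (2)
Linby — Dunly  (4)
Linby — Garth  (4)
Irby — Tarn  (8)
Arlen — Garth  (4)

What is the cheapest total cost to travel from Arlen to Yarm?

Candidate routes:
Arlen - Garth - Irby - Fenn - Yarm: 4+2+2+8 = 16
Arlen - Garth - Irby - Dunly - Yarm: 4+2+6+5 = 17
Arlen - Garth - Linby - Dunly - Yarm: 4+4+4+5 = 17
Arlen - Garth - Irby - Fenn - Dunly - Yarm: 4+2+2+5+5 = 18
The minimum is $16 via Arlen - Garth - Irby - Fenn - Yarm.

$16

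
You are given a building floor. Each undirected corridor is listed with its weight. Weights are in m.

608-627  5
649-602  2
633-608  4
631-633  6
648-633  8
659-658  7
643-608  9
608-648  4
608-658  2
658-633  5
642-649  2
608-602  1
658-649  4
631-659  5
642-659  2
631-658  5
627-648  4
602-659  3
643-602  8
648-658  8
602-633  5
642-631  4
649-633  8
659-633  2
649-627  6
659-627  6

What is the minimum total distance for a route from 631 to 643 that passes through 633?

Best 631 to 633: 631 → 633 costing 6
Shortest 633→643: 633 → 608 → 643 = 13
Total via 633: 6 + 13 = 19 m.

19 m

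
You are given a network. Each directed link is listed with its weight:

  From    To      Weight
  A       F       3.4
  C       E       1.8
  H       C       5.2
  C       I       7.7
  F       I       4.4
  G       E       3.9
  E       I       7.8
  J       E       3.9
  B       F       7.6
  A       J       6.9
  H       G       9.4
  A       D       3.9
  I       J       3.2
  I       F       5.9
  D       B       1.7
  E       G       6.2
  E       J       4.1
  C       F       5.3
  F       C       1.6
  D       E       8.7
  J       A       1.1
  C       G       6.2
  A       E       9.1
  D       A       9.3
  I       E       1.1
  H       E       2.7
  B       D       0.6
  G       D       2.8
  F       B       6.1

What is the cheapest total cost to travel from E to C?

Candidate routes:
E - J - A - F - C: 4.1+1.1+3.4+1.6 = 10.2
E - I - F - C: 7.8+5.9+1.6 = 15.3
Cheapest is E - J - A - F - C at 10.2.

10.2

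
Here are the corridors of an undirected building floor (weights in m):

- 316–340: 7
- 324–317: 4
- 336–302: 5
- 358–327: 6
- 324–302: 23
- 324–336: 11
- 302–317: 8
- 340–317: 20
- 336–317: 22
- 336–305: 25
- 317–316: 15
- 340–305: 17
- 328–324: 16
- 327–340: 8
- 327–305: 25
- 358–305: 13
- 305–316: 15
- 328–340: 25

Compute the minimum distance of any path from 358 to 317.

Candidate routes:
358 → 327 → 340 → 317: 6+8+20 = 34
358 → 327 → 340 → 316 → 317: 6+8+7+15 = 36
Cheapest is 358 → 327 → 340 → 317 at 34 m.

34 m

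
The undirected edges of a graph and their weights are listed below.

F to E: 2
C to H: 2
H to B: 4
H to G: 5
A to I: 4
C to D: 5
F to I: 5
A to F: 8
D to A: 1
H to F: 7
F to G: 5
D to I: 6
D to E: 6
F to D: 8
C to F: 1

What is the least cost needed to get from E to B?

9

Shortest distances from E:
E: 0
F: 2  (via E)
C: 3  (via F)
H: 5  (via C)
D: 6  (via E)
A: 7  (via D)
G: 7  (via F)
I: 7  (via F)
B: 9  (via H)
Shortest route: E → F → C → H → B = 9.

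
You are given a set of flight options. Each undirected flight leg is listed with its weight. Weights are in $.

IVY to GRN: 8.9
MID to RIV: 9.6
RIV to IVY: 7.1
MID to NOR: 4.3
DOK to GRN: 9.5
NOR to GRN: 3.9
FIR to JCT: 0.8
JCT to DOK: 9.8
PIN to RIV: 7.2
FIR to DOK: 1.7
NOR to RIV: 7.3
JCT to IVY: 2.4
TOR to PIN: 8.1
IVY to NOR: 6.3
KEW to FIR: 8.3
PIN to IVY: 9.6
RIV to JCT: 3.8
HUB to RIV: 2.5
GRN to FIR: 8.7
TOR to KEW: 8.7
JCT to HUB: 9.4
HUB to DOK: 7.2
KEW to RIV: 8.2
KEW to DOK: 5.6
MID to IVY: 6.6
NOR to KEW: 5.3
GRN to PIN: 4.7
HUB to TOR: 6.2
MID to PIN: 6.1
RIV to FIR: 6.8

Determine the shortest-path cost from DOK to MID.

$11.5

Shortest distances from DOK:
DOK: 0
FIR: 1.7  (via DOK)
JCT: 2.5  (via FIR)
IVY: 4.9  (via JCT)
KEW: 5.6  (via DOK)
RIV: 6.3  (via JCT)
HUB: 7.2  (via DOK)
GRN: 9.5  (via DOK)
NOR: 10.9  (via KEW)
MID: 11.5  (via IVY)
Shortest route: DOK → FIR → JCT → IVY → MID = $11.5.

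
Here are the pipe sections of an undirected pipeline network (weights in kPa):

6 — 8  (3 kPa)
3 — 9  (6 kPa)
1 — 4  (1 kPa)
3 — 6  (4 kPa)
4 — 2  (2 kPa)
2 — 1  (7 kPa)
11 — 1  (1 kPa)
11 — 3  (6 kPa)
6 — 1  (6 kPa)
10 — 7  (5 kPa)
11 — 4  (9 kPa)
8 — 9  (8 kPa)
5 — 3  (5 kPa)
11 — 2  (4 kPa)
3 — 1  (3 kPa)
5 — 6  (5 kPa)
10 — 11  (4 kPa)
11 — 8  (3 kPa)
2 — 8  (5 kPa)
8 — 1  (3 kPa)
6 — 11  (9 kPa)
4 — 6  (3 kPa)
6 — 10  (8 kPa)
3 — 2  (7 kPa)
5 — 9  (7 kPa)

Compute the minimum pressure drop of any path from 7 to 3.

13 kPa

Compare a few routes:
7 → 10 → 11 → 3: 5+4+6 = 15
7 → 10 → 11 → 1 → 3: 5+4+1+3 = 13
The minimum is 13 kPa via 7 → 10 → 11 → 1 → 3.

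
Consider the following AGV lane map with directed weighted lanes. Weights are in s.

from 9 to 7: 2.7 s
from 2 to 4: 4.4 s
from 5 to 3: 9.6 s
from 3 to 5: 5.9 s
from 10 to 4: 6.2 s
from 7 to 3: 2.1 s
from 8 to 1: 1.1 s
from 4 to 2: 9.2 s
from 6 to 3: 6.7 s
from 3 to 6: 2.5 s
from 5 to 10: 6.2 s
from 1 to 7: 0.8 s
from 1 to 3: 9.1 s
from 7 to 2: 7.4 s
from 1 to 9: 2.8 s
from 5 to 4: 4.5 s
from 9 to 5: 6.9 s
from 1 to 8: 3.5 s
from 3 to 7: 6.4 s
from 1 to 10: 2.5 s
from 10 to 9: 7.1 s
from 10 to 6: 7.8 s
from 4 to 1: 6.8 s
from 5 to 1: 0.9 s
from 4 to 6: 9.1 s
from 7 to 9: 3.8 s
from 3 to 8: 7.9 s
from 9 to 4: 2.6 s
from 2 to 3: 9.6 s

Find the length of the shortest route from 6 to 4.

Running Dijkstra from 6:
6: 0
3: 6.7  (via 6)
5: 12.6  (via 3)
7: 13.1  (via 3)
1: 13.5  (via 5)
8: 14.6  (via 3)
10: 16  (via 1)
9: 16.3  (via 1)
4: 17.1  (via 5)
Shortest route: 6 → 3 → 5 → 4 = 17.1 s.

17.1 s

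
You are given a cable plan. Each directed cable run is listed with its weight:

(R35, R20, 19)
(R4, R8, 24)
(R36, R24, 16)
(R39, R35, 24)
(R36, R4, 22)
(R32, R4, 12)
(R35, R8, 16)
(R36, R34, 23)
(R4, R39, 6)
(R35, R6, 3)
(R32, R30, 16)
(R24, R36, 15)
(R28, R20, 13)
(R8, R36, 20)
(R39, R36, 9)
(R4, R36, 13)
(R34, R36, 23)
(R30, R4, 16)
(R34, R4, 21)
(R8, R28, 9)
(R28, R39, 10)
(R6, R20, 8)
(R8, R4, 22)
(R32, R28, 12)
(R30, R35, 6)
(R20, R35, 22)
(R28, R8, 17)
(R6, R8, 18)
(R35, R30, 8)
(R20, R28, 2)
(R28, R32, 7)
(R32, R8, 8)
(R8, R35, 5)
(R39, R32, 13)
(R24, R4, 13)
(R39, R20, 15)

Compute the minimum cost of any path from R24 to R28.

Shortest distances from R24:
R24: 0
R4: 13  (via R24)
R36: 15  (via R24)
R39: 19  (via R4)
R32: 32  (via R39)
R20: 34  (via R39)
R28: 36  (via R20)
Shortest route: R24 → R4 → R39 → R20 → R28 = 36.

36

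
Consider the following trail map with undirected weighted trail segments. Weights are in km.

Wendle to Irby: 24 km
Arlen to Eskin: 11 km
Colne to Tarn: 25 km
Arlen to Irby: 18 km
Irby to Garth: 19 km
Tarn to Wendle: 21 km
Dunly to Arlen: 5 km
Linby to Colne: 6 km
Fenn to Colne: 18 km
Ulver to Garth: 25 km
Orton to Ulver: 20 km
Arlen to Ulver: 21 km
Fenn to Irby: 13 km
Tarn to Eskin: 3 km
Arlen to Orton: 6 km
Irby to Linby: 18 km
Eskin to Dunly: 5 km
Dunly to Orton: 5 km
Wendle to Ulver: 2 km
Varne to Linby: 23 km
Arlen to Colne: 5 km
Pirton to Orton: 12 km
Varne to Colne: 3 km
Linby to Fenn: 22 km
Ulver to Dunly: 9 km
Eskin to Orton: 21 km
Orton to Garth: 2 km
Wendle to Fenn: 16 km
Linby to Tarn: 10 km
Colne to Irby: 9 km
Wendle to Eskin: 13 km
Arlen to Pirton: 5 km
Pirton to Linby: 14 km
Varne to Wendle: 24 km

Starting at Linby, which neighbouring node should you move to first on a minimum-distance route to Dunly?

Enumerating some paths:
Linby–Colne–Arlen–Orton–Dunly: 6+5+6+5 = 22
Linby–Colne–Arlen–Dunly: 6+5+5 = 16
Linby–Pirton–Arlen–Dunly: 14+5+5 = 24
Linby–Tarn–Eskin–Dunly: 10+3+5 = 18
The minimum is 16 km via Linby–Colne–Arlen–Dunly.
So from Linby the first move is to Colne.

Colne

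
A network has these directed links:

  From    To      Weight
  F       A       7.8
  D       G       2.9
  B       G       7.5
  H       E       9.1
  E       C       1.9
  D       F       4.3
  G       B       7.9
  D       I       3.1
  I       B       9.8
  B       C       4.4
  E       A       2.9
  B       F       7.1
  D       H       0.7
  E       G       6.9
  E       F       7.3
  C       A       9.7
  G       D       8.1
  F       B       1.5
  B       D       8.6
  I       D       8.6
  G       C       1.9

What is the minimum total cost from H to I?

27.2

Settle nodes by increasing distance from H:
H: 0
E: 9.1  (via H)
C: 11  (via E)
A: 12  (via E)
G: 16  (via E)
F: 16.4  (via E)
B: 17.9  (via F)
D: 24.1  (via G)
I: 27.2  (via D)
Shortest route: H–E–G–D–I = 27.2.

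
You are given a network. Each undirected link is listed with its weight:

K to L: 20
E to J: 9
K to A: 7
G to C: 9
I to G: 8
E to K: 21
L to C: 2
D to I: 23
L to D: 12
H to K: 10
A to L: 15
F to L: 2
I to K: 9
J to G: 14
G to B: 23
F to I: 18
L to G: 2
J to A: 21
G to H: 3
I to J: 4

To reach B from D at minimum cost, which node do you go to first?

Compare a few routes:
D–L–G–B: 12+2+23 = 37
D–L–C–G–B: 12+2+9+23 = 46
D–I–G–B: 23+8+23 = 54
Cheapest is D–L–G–B at 37.
So from D the first move is to L.

L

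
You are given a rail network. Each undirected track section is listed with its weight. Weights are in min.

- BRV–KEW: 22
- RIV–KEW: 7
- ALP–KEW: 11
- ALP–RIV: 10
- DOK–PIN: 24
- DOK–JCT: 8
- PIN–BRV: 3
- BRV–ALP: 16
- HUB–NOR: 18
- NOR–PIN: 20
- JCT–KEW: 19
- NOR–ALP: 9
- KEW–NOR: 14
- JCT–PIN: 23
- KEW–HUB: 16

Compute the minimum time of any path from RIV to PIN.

29 min

Enumerating some paths:
RIV–ALP–NOR–PIN: 10+9+20 = 39
RIV–KEW–BRV–PIN: 7+22+3 = 32
RIV–KEW–ALP–BRV–PIN: 7+11+16+3 = 37
RIV–ALP–BRV–PIN: 10+16+3 = 29
Cheapest is RIV–ALP–BRV–PIN at 29 min.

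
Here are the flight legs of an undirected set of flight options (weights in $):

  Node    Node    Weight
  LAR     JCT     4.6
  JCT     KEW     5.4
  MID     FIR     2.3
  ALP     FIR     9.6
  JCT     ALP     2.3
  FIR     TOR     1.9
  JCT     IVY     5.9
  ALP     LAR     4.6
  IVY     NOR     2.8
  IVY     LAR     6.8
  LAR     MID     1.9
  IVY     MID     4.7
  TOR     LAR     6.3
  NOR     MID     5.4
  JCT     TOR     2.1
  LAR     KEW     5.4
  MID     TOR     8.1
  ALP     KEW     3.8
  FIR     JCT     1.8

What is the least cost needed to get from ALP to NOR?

Compare a few routes:
ALP–JCT–FIR–MID–IVY–NOR: 2.3+1.8+2.3+4.7+2.8 = 13.9
ALP–JCT–FIR–MID–NOR: 2.3+1.8+2.3+5.4 = 11.8
ALP–JCT–IVY–NOR: 2.3+5.9+2.8 = 11
ALP–LAR–MID–NOR: 4.6+1.9+5.4 = 11.9
Cheapest is ALP–JCT–IVY–NOR at $11.

$11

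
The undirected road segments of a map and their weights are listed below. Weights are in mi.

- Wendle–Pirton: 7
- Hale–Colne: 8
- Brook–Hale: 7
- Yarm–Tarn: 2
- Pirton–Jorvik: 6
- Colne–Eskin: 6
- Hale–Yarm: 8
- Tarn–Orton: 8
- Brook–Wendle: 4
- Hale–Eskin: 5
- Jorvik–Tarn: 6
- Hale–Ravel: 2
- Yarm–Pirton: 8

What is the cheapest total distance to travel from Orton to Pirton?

Running Dijkstra from Orton:
Orton: 0
Tarn: 8  (via Orton)
Yarm: 10  (via Tarn)
Jorvik: 14  (via Tarn)
Pirton: 18  (via Yarm)
Shortest route: Orton → Tarn → Yarm → Pirton = 18 mi.

18 mi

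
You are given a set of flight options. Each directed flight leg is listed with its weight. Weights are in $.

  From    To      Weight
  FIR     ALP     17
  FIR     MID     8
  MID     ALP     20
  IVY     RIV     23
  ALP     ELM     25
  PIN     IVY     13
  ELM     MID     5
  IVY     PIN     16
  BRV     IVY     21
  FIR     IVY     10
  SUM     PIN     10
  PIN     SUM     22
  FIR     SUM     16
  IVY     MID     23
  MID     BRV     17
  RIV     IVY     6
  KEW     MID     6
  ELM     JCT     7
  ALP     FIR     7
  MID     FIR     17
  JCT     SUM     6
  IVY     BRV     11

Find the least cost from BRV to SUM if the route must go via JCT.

Shortest BRV→JCT: BRV–IVY–MID–ALP–ELM–JCT = 96
Best JCT to SUM: JCT–SUM costing 6
Total via JCT: 96 + 6 = $102.

$102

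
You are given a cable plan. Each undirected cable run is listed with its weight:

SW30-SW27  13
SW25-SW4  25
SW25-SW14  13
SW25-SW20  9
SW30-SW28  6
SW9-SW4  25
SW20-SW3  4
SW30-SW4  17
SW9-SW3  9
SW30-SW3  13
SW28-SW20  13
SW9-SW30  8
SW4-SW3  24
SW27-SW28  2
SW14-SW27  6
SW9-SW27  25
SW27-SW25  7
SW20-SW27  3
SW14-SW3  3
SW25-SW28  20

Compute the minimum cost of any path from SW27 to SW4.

Running Dijkstra from SW27:
SW27: 0
SW28: 2  (via SW27)
SW20: 3  (via SW27)
SW14: 6  (via SW27)
SW25: 7  (via SW27)
SW3: 7  (via SW20)
SW30: 8  (via SW28)
SW9: 16  (via SW3)
SW4: 25  (via SW30)
Shortest route: SW27 → SW28 → SW30 → SW4 = 25.

25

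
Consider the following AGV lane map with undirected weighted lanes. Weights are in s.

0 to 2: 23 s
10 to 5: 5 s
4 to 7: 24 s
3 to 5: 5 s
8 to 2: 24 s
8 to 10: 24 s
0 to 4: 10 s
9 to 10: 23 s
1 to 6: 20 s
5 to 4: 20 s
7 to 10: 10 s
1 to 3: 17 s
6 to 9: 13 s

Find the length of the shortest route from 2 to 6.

Enumerating some paths:
2 - 8 - 10 - 9 - 6: 24+24+23+13 = 84
2 - 0 - 4 - 5 - 10 - 9 - 6: 23+10+20+5+23+13 = 94
2 - 0 - 4 - 5 - 3 - 1 - 6: 23+10+20+5+17+20 = 95
The minimum is 84 s via 2 - 8 - 10 - 9 - 6.

84 s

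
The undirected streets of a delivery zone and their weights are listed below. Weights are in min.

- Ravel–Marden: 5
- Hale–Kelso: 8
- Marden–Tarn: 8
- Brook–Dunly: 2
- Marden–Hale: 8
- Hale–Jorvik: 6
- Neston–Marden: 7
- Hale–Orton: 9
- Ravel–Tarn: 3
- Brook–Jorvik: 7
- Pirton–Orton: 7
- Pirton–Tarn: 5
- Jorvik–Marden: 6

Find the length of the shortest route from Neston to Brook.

Compare a few routes:
Neston - Marden - Jorvik - Brook: 7+6+7 = 20
Neston - Marden - Hale - Jorvik - Brook: 7+8+6+7 = 28
Cheapest is Neston - Marden - Jorvik - Brook at 20 min.

20 min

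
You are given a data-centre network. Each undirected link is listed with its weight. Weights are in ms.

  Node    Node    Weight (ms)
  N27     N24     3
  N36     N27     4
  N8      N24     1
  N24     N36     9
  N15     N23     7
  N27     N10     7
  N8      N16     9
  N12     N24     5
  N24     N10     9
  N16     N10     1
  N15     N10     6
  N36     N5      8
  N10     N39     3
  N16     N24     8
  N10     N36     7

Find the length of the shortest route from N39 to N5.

Settle nodes by increasing distance from N39:
N39: 0
N10: 3  (via N39)
N16: 4  (via N10)
N15: 9  (via N10)
N36: 10  (via N10)
N27: 10  (via N10)
N24: 12  (via N10)
N8: 13  (via N16)
N23: 16  (via N15)
N12: 17  (via N24)
N5: 18  (via N36)
Shortest route: N39–N10–N36–N5 = 18 ms.

18 ms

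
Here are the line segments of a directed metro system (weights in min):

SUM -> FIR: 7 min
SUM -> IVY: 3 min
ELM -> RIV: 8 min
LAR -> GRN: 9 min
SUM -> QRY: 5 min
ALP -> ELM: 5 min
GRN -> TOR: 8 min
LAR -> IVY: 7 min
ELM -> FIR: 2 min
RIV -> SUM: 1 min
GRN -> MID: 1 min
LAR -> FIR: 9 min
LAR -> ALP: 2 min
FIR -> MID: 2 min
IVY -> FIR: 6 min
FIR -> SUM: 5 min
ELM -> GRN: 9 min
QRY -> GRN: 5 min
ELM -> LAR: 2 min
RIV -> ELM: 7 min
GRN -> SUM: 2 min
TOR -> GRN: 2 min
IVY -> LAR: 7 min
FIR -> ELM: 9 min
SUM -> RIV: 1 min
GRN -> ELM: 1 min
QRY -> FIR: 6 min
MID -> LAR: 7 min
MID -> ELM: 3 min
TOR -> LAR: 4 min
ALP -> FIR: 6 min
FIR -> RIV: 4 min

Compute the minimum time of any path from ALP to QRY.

16 min

Running Dijkstra from ALP:
ALP: 0
ELM: 5  (via ALP)
FIR: 6  (via ALP)
LAR: 7  (via ELM)
MID: 8  (via FIR)
RIV: 10  (via FIR)
SUM: 11  (via FIR)
IVY: 14  (via LAR)
GRN: 14  (via ELM)
QRY: 16  (via SUM)
Shortest route: ALP–FIR–SUM–QRY = 16 min.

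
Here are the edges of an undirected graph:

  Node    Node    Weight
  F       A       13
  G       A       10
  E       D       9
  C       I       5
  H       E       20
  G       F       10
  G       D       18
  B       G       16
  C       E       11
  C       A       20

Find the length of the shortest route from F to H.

Compare a few routes:
F–G–A–C–E–H: 10+10+20+11+20 = 71
F–G–D–E–H: 10+18+9+20 = 57
F–A–C–E–H: 13+20+11+20 = 64
F–A–G–D–E–H: 13+10+18+9+20 = 70
Cheapest is F–G–D–E–H at 57.

57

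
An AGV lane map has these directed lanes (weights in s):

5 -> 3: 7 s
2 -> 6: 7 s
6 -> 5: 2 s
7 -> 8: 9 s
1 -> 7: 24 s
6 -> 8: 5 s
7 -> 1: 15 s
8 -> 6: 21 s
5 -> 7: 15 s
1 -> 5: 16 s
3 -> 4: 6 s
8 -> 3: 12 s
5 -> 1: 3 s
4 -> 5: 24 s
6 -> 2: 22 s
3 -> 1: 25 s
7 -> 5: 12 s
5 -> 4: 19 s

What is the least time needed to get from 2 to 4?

Candidate routes:
2 → 6 → 5 → 4: 7+2+19 = 28
2 → 6 → 5 → 3 → 4: 7+2+7+6 = 22
The minimum is 22 s via 2 → 6 → 5 → 3 → 4.

22 s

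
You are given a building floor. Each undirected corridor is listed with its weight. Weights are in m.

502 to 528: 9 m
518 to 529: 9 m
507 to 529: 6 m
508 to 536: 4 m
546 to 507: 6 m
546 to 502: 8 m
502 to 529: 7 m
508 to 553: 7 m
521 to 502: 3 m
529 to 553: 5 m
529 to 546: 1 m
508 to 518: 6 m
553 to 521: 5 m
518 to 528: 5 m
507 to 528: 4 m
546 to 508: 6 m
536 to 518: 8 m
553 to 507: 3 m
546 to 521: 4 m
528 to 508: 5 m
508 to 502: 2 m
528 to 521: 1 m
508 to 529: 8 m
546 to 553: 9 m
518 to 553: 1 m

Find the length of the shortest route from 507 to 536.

Candidate routes:
507 - 553 - 518 - 536: 3+1+8 = 12
507 - 528 - 508 - 536: 4+5+4 = 13
The minimum is 12 m via 507 - 553 - 518 - 536.

12 m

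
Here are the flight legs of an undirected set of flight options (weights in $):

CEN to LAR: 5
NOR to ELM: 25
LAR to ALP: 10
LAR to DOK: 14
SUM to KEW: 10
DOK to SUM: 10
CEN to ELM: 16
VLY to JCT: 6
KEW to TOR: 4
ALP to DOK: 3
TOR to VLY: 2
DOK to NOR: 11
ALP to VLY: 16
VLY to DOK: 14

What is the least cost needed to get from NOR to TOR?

$27

Candidate routes:
NOR - DOK - ALP - VLY - TOR: 11+3+16+2 = 32
NOR - DOK - SUM - KEW - TOR: 11+10+10+4 = 35
NOR - DOK - VLY - TOR: 11+14+2 = 27
Cheapest is NOR - DOK - VLY - TOR at $27.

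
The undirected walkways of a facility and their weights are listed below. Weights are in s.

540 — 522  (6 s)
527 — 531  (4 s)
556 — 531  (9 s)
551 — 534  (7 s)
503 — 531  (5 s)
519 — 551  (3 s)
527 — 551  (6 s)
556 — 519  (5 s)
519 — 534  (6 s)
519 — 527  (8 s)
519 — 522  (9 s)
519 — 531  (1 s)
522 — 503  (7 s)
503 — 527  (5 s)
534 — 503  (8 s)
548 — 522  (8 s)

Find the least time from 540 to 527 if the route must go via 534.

Best 540 to 534: 540–522–503–534 costing 21
Best 534 to 527: 534–519–531–527 costing 11
Total via 534: 21 + 11 = 32 s.

32 s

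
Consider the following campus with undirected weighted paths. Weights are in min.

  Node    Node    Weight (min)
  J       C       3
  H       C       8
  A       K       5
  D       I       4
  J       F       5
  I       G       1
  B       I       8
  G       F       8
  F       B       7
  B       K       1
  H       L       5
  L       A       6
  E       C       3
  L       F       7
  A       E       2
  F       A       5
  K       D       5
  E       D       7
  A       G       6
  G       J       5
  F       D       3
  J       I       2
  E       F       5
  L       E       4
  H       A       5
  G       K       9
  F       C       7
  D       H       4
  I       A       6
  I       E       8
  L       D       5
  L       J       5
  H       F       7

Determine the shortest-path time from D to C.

Candidate routes:
D - E - C: 7+3 = 10
D - I - J - C: 4+2+3 = 9
D - F - C: 3+7 = 10
The minimum is 9 min via D - I - J - C.

9 min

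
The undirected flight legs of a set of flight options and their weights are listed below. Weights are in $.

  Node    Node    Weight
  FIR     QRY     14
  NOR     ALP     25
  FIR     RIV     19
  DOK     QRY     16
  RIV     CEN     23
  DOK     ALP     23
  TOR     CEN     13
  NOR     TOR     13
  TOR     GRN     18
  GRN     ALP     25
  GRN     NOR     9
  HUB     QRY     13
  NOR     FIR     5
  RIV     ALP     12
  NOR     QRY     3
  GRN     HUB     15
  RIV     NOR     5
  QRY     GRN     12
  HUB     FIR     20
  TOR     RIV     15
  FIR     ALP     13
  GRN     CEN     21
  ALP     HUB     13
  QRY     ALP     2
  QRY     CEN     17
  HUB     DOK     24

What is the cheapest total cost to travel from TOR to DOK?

$32

Compare a few routes:
TOR - RIV - NOR - QRY - DOK: 15+5+3+16 = 39
TOR - NOR - QRY - DOK: 13+3+16 = 32
TOR - NOR - QRY - ALP - DOK: 13+3+2+23 = 41
The minimum is $32 via TOR - NOR - QRY - DOK.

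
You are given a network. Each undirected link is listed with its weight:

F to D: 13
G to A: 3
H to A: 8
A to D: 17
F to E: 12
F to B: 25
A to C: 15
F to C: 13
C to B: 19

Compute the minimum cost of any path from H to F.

Enumerating some paths:
H–A–D–F: 8+17+13 = 38
H–A–C–F: 8+15+13 = 36
The minimum is 36 via H–A–C–F.

36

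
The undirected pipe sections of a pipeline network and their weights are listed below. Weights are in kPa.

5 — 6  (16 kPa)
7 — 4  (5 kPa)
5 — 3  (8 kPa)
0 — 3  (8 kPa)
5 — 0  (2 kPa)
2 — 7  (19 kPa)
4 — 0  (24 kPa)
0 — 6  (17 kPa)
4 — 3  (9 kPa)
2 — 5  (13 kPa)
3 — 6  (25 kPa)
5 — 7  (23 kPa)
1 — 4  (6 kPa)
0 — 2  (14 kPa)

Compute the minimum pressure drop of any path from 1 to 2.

30 kPa

Enumerating some paths:
1 → 4 → 3 → 0 → 2: 6+9+8+14 = 37
1 → 4 → 3 → 5 → 2: 6+9+8+13 = 36
1 → 4 → 7 → 2: 6+5+19 = 30
Cheapest is 1 → 4 → 7 → 2 at 30 kPa.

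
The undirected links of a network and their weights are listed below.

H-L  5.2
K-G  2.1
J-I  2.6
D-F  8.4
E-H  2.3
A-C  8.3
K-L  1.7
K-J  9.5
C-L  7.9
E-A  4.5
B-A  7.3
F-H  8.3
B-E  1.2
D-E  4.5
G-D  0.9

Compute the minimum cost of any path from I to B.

20.8

Enumerating some paths:
I → J → K → G → D → E → A → B: 2.6+9.5+2.1+0.9+4.5+4.5+7.3 = 31.4
I → J → K → G → D → E → B: 2.6+9.5+2.1+0.9+4.5+1.2 = 20.8
I → J → K → L → H → E → A → B: 2.6+9.5+1.7+5.2+2.3+4.5+7.3 = 33.1
I → J → K → L → H → E → B: 2.6+9.5+1.7+5.2+2.3+1.2 = 22.5
Cheapest is I → J → K → G → D → E → B at 20.8.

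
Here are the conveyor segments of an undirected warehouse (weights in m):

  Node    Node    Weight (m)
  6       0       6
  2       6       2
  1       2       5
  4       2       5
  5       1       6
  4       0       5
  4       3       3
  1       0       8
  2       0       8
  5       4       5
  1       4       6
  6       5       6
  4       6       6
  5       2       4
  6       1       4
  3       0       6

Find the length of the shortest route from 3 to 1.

Settle nodes by increasing distance from 3:
3: 0
4: 3  (via 3)
0: 6  (via 3)
2: 8  (via 4)
5: 8  (via 4)
1: 9  (via 4)
Shortest route: 3–4–1 = 9 m.

9 m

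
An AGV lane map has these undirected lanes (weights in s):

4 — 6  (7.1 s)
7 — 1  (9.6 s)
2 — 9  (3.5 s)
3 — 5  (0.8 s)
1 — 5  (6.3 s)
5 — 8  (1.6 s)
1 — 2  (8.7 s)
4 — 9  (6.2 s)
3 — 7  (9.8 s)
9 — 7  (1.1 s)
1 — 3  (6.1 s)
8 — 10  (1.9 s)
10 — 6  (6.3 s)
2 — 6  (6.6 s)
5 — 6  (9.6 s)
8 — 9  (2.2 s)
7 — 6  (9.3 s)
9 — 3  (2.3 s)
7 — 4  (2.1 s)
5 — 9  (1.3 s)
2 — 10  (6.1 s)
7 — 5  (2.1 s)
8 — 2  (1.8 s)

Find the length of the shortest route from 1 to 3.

6.1 s

Shortest distances from 1:
1: 0
3: 6.1  (via 1)
Shortest route: 1 → 3 = 6.1 s.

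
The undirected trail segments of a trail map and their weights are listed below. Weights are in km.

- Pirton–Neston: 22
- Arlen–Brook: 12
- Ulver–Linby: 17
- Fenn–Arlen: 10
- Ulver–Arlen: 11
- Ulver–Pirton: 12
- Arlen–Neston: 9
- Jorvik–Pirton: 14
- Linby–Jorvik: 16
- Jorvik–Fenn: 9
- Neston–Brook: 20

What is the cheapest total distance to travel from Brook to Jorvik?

31 km

Candidate routes:
Brook - Arlen - Fenn - Jorvik: 12+10+9 = 31
Brook - Neston - Arlen - Fenn - Jorvik: 20+9+10+9 = 48
Brook - Arlen - Ulver - Pirton - Jorvik: 12+11+12+14 = 49
Cheapest is Brook - Arlen - Fenn - Jorvik at 31 km.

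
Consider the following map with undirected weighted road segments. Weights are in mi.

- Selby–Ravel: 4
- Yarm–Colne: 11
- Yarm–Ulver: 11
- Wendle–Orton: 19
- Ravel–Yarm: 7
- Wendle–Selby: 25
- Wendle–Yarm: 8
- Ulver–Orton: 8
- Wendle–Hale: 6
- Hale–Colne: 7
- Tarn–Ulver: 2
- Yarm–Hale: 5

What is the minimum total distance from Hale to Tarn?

18 mi

Running Dijkstra from Hale:
Hale: 0
Yarm: 5  (via Hale)
Wendle: 6  (via Hale)
Colne: 7  (via Hale)
Ravel: 12  (via Yarm)
Selby: 16  (via Ravel)
Ulver: 16  (via Yarm)
Tarn: 18  (via Ulver)
Shortest route: Hale–Yarm–Ulver–Tarn = 18 mi.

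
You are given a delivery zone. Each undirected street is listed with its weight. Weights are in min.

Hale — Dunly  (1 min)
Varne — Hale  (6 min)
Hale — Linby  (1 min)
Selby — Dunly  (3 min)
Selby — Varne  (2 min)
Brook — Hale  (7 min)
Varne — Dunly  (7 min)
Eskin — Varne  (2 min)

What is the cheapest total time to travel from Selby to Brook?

Running Dijkstra from Selby:
Selby: 0
Varne: 2  (via Selby)
Dunly: 3  (via Selby)
Eskin: 4  (via Varne)
Hale: 4  (via Dunly)
Linby: 5  (via Hale)
Brook: 11  (via Hale)
Shortest route: Selby–Dunly–Hale–Brook = 11 min.

11 min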